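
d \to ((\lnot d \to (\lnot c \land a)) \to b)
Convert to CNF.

\lnot d \lor b

d \to ((\lnot d \to (\lnot c \land a)) \to b)
≡ \lnot d \lor ((\lnot d \to (\lnot c \land a)) \to b)   [eliminate \to]
≡ \lnot d \lor \lnot (\lnot d \to (\lnot c \land a)) \lor b   [eliminate \to]
≡ \lnot d \lor \lnot (\lnot \lnot d \lor (\lnot c \land a)) \lor b   [eliminate \to]
≡ \lnot d \lor (\lnot \lnot \lnot d \land \lnot (\lnot c \land a)) \lor b   [De Morgan]
≡ \lnot d \lor (\lnot d \land \lnot (\lnot c \land a)) \lor b   [double negation]
≡ \lnot d \lor (\lnot d \land (\lnot \lnot c \lor \lnot a)) \lor b   [De Morgan]
≡ \lnot d \lor (\lnot d \land (c \lor \lnot a)) \lor b   [double negation]
≡ (\lnot d \lor \lnot d \lor b) \land (\lnot d \lor c \lor \lnot a \lor b)   [distribute \lor over \land]
≡ \lnot d \lor b   [simplify]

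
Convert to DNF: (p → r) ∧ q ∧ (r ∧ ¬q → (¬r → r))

(p → r) ∧ q ∧ (r ∧ ¬q → (¬r → r))
≡ (¬p ∨ r) ∧ q ∧ (r ∧ ¬q → (¬r → r))   [eliminate →]
≡ (¬p ∨ r) ∧ q ∧ (¬(r ∧ ¬q) ∨ (¬r → r))   [eliminate →]
≡ (¬p ∨ r) ∧ q ∧ (¬(r ∧ ¬q) ∨ ¬¬r ∨ r)   [eliminate →]
≡ (¬p ∨ r) ∧ q ∧ (¬r ∨ ¬¬q ∨ ¬¬r ∨ r)   [De Morgan]
≡ (¬p ∨ r) ∧ q ∧ (¬r ∨ q ∨ ¬¬r ∨ r)   [double negation]
≡ (¬p ∨ r) ∧ q ∧ (¬r ∨ q ∨ r ∨ r)   [double negation]
≡ ¬p ∧ q ∧ ¬r ∨ ¬p ∧ q ∧ q ∨ ¬p ∧ q ∧ r ∨ ¬p ∧ q ∧ r ∨ r ∧ q ∧ ¬r ∨ r ∧ q ∧ q ∨ r ∧ q ∧ r ∨ r ∧ q ∧ r   [distribute ∧ over ∨]
≡ ¬p ∧ q ∨ r ∧ q   [simplify]

¬p ∧ q ∨ r ∧ q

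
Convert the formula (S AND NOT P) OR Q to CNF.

(S OR Q) AND (NOT P OR Q)

(S AND NOT P) OR Q
⇔ (S OR Q) AND (NOT P OR Q)   — distribute OR over AND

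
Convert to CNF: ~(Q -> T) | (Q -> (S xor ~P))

~(Q -> T) | (Q -> (S xor ~P))
= ~(~Q | T) | (Q -> (S xor ~P))   [eliminate ->]
= ~(~Q | T) | ~Q | (S xor ~P)   [eliminate ->]
= ~(~Q | T) | ~Q | ((S | ~P) & ~(S & ~P))   [expand xor]
= (~~Q & ~T) | ~Q | ((S | ~P) & ~(S & ~P))   [De Morgan]
= (Q & ~T) | ~Q | ((S | ~P) & ~(S & ~P))   [double negation]
= (Q & ~T) | ~Q | ((S | ~P) & (~S | ~~P))   [De Morgan]
= (Q & ~T) | ~Q | ((S | ~P) & (~S | P))   [double negation]
= (Q | ~Q | S | ~P) & (Q | ~Q | ~S | P) & (~T | ~Q | S | ~P) & (~T | ~Q | ~S | P)   [distribute | over &]
= (~T | ~Q | S | ~P) & (~T | ~Q | ~S | P)   [simplify]

(~T | ~Q | S | ~P) & (~T | ~Q | ~S | P)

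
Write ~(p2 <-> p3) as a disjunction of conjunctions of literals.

(p2 & ~p3) | (p3 & ~p2)

~(p2 <-> p3)
= ~((p2 -> p3) & (p3 -> p2))   — eliminate <->
= ~((~p2 | p3) & (p3 -> p2))   — eliminate ->
= ~((~p2 | p3) & (~p3 | p2))   — eliminate ->
= ~(~p2 | p3) | ~(~p3 | p2)   — De Morgan
= (~~p2 & ~p3) | ~(~p3 | p2)   — De Morgan
= (p2 & ~p3) | ~(~p3 | p2)   — double negation
= (p2 & ~p3) | (~~p3 & ~p2)   — De Morgan
= (p2 & ~p3) | (p3 & ~p2)   — double negation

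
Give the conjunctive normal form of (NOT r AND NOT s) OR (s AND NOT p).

(NOT r AND NOT s) OR (s AND NOT p)
≡ (NOT r OR s) AND (NOT r OR NOT p) AND (NOT s OR s) AND (NOT s OR NOT p)   [distribute OR over AND]
≡ (NOT r OR s) AND (NOT r OR NOT p) AND (NOT s OR NOT p)   [simplify]

(NOT r OR s) AND (NOT r OR NOT p) AND (NOT s OR NOT p)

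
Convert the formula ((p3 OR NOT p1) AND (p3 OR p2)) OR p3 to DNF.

((p3 OR NOT p1) AND (p3 OR p2)) OR p3
≡ (p3 AND p3) OR (p3 AND p2) OR (NOT p1 AND p3) OR (NOT p1 AND p2) OR p3   (distribute AND over OR)
≡ p3 OR (NOT p1 AND p2)   (simplify)

p3 OR (NOT p1 AND p2)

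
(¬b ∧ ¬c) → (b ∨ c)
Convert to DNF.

b ∨ c

(¬b ∧ ¬c) → (b ∨ c)
⇔ ¬(¬b ∧ ¬c) ∨ b ∨ c
⇔ ¬¬b ∨ ¬¬c ∨ b ∨ c
⇔ b ∨ ¬¬c ∨ b ∨ c
⇔ b ∨ c ∨ b ∨ c
⇔ b ∨ c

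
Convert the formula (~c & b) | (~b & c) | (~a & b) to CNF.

(~c & b) | (~b & c) | (~a & b)
⇔ (~c | ~b | ~a) & (~c | ~b | b) & (~c | c | ~a) & (~c | c | b) & (b | ~b | ~a) & (b | ~b | b) & (b | c | ~a) & (b | c | b)   [distribute | over &]
⇔ (~c | ~b | ~a) & (b | c)   [simplify]

(~c | ~b | ~a) & (b | c)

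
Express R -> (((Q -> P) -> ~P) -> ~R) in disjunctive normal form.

R -> (((Q -> P) -> ~P) -> ~R)
≡ ~R | (((Q -> P) -> ~P) -> ~R)   (eliminate ->)
≡ ~R | ~((Q -> P) -> ~P) | ~R   (eliminate ->)
≡ ~R | ~(~(Q -> P) | ~P) | ~R   (eliminate ->)
≡ ~R | ~(~(~Q | P) | ~P) | ~R   (eliminate ->)
≡ ~R | (~~(~Q | P) & ~~P) | ~R   (De Morgan)
≡ ~R | ((~Q | P) & ~~P) | ~R   (double negation)
≡ ~R | ((~Q | P) & P) | ~R   (double negation)
≡ ~R | (~Q & P) | (P & P) | ~R   (distribute & over |)
≡ ~R | P   (simplify)

~R | P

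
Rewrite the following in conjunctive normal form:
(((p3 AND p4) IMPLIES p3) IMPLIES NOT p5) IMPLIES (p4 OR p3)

p5 OR p4 OR p3

(((p3 AND p4) IMPLIES p3) IMPLIES NOT p5) IMPLIES (p4 OR p3)
≡ NOT (((p3 AND p4) IMPLIES p3) IMPLIES NOT p5) OR p4 OR p3   — eliminate IMPLIES
≡ NOT (NOT ((p3 AND p4) IMPLIES p3) OR NOT p5) OR p4 OR p3   — eliminate IMPLIES
≡ NOT (NOT (NOT (p3 AND p4) OR p3) OR NOT p5) OR p4 OR p3   — eliminate IMPLIES
≡ (NOT NOT (NOT (p3 AND p4) OR p3) AND NOT NOT p5) OR p4 OR p3   — De Morgan
≡ ((NOT (p3 AND p4) OR p3) AND NOT NOT p5) OR p4 OR p3   — double negation
≡ ((NOT p3 OR NOT p4 OR p3) AND NOT NOT p5) OR p4 OR p3   — De Morgan
≡ ((NOT p3 OR NOT p4 OR p3) AND p5) OR p4 OR p3   — double negation
≡ (NOT p3 OR NOT p4 OR p3 OR p4 OR p3) AND (p5 OR p4 OR p3)   — distribute OR over AND
≡ p5 OR p4 OR p3   — simplify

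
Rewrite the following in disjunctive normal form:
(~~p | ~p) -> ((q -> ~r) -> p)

(q & r) | p

(~~p | ~p) -> ((q -> ~r) -> p)
= ~(~~p | ~p) | ((q -> ~r) -> p)   — eliminate ->
= ~(~~p | ~p) | ~(q -> ~r) | p   — eliminate ->
= ~(~~p | ~p) | ~(~q | ~r) | p   — eliminate ->
= (~~~p & ~~p) | ~(~q | ~r) | p   — De Morgan
= (~p & ~~p) | ~(~q | ~r) | p   — double negation
= (~p & p) | ~(~q | ~r) | p   — double negation
= (~p & p) | (~~q & ~~r) | p   — De Morgan
= (~p & p) | (q & ~~r) | p   — double negation
= (~p & p) | (q & r) | p   — double negation
= (q & r) | p   — simplify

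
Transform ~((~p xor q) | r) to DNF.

(p & ~q & ~r) | (q & ~p & ~r)

~((~p xor q) | r)
≡ ~((~p & ~q) | (~~p & q) | r)   [expand xor]
≡ ~(~p & ~q) & ~(~~p & q) & ~r   [De Morgan]
≡ (~~p | ~~q) & ~(~~p & q) & ~r   [De Morgan]
≡ (p | ~~q) & ~(~~p & q) & ~r   [double negation]
≡ (p | q) & ~(~~p & q) & ~r   [double negation]
≡ (p | q) & (~~~p | ~q) & ~r   [De Morgan]
≡ (p | q) & (~p | ~q) & ~r   [double negation]
≡ (p & ~p & ~r) | (p & ~q & ~r) | (q & ~p & ~r) | (q & ~q & ~r)   [distribute & over |]
≡ (p & ~q & ~r) | (q & ~p & ~r)   [simplify]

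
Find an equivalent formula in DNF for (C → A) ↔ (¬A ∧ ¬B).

(C ∧ ¬A ∧ B) ∨ (¬A ∧ ¬B ∧ ¬C)

(C → A) ↔ (¬A ∧ ¬B)
⇔ ((C → A) → (¬A ∧ ¬B)) ∧ ((¬A ∧ ¬B) → (C → A))   [eliminate ↔]
⇔ (¬(C → A) ∨ (¬A ∧ ¬B)) ∧ ((¬A ∧ ¬B) → (C → A))   [eliminate →]
⇔ (¬(¬C ∨ A) ∨ (¬A ∧ ¬B)) ∧ ((¬A ∧ ¬B) → (C → A))   [eliminate →]
⇔ (¬(¬C ∨ A) ∨ (¬A ∧ ¬B)) ∧ (¬(¬A ∧ ¬B) ∨ (C → A))   [eliminate →]
⇔ (¬(¬C ∨ A) ∨ (¬A ∧ ¬B)) ∧ (¬(¬A ∧ ¬B) ∨ ¬C ∨ A)   [eliminate →]
⇔ ((¬¬C ∧ ¬A) ∨ (¬A ∧ ¬B)) ∧ (¬(¬A ∧ ¬B) ∨ ¬C ∨ A)   [De Morgan]
⇔ ((C ∧ ¬A) ∨ (¬A ∧ ¬B)) ∧ (¬(¬A ∧ ¬B) ∨ ¬C ∨ A)   [double negation]
⇔ ((C ∧ ¬A) ∨ (¬A ∧ ¬B)) ∧ (¬¬A ∨ ¬¬B ∨ ¬C ∨ A)   [De Morgan]
⇔ ((C ∧ ¬A) ∨ (¬A ∧ ¬B)) ∧ (A ∨ ¬¬B ∨ ¬C ∨ A)   [double negation]
⇔ ((C ∧ ¬A) ∨ (¬A ∧ ¬B)) ∧ (A ∨ B ∨ ¬C ∨ A)   [double negation]
⇔ (C ∧ ¬A ∧ A) ∨ (C ∧ ¬A ∧ B) ∨ (C ∧ ¬A ∧ ¬C) ∨ (C ∧ ¬A ∧ A) ∨ (¬A ∧ ¬B ∧ A) ∨ (¬A ∧ ¬B ∧ B) ∨ (¬A ∧ ¬B ∧ ¬C) ∨ (¬A ∧ ¬B ∧ A)   [distribute ∧ over ∨]
⇔ (C ∧ ¬A ∧ B) ∨ (¬A ∧ ¬B ∧ ¬C)   [simplify]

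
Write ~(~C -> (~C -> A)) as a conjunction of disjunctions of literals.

~C & ~A

~(~C -> (~C -> A))
≡ ~(~~C | (~C -> A))   (eliminate ->)
≡ ~(~~C | ~~C | A)   (eliminate ->)
≡ ~~~C & ~~~C & ~A   (De Morgan)
≡ ~C & ~~~C & ~A   (double negation)
≡ ~C & ~C & ~A   (double negation)
≡ ~C & ~A   (simplify)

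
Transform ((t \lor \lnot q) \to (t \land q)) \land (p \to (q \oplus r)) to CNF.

q \land (\lnot p \lor \lnot q \lor \lnot r)

((t \lor \lnot q) \to (t \land q)) \land (p \to (q \oplus r))
= (\lnot (t \lor \lnot q) \lor (t \land q)) \land (p \to (q \oplus r))   [eliminate \to]
= (\lnot (t \lor \lnot q) \lor (t \land q)) \land (\lnot p \lor (q \oplus r))   [eliminate \to]
= (\lnot (t \lor \lnot q) \lor (t \land q)) \land (\lnot p \lor ((q \lor r) \land \lnot (q \land r)))   [expand \oplus]
= ((\lnot t \land \lnot \lnot q) \lor (t \land q)) \land (\lnot p \lor ((q \lor r) \land \lnot (q \land r)))   [De Morgan]
= ((\lnot t \land q) \lor (t \land q)) \land (\lnot p \lor ((q \lor r) \land \lnot (q \land r)))   [double negation]
= ((\lnot t \land q) \lor (t \land q)) \land (\lnot p \lor ((q \lor r) \land (\lnot q \lor \lnot r)))   [De Morgan]
= (\lnot t \lor t) \land (\lnot t \lor q) \land (q \lor t) \land (q \lor q) \land (\lnot p \lor q \lor r) \land (\lnot p \lor \lnot q \lor \lnot r)   [distribute \lor over \land]
= q \land (\lnot p \lor \lnot q \lor \lnot r)   [simplify]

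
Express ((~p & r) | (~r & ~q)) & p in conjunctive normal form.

((~p & r) | (~r & ~q)) & p
⇔ (~p | ~r) & (~p | ~q) & (r | ~r) & (r | ~q) & p   [distribute | over &]
⇔ (~p | ~r) & (~p | ~q) & (r | ~q) & p   [simplify]

(~p | ~r) & (~p | ~q) & (r | ~q) & p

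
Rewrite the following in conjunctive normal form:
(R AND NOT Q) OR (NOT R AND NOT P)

(R AND NOT Q) OR (NOT R AND NOT P)
= (R OR NOT R) AND (R OR NOT P) AND (NOT Q OR NOT R) AND (NOT Q OR NOT P)   [distribute OR over AND]
= (R OR NOT P) AND (NOT Q OR NOT R) AND (NOT Q OR NOT P)   [simplify]

(R OR NOT P) AND (NOT Q OR NOT R) AND (NOT Q OR NOT P)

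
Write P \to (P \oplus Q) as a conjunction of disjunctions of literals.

P \to (P \oplus Q)
≡ \lnot P \lor (P \oplus Q)   — eliminate \to
≡ \lnot P \lor ((P \lor Q) \land \lnot (P \land Q))   — expand \oplus
≡ \lnot P \lor ((P \lor Q) \land (\lnot P \lor \lnot Q))   — De Morgan
≡ (\lnot P \lor P \lor Q) \land (\lnot P \lor \lnot P \lor \lnot Q)   — distribute \lor over \land
≡ \lnot P \lor \lnot Q   — simplify

\lnot P \lor \lnot Q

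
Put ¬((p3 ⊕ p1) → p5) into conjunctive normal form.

(p3 ∨ p1) ∧ (¬p3 ∨ ¬p1) ∧ ¬p5

¬((p3 ⊕ p1) → p5)
≡ ¬(¬(p3 ⊕ p1) ∨ p5)   (eliminate →)
≡ ¬(¬((p3 ∨ p1) ∧ ¬(p3 ∧ p1)) ∨ p5)   (expand ⊕)
≡ ¬¬((p3 ∨ p1) ∧ ¬(p3 ∧ p1)) ∧ ¬p5   (De Morgan)
≡ (p3 ∨ p1) ∧ ¬(p3 ∧ p1) ∧ ¬p5   (double negation)
≡ (p3 ∨ p1) ∧ (¬p3 ∨ ¬p1) ∧ ¬p5   (De Morgan)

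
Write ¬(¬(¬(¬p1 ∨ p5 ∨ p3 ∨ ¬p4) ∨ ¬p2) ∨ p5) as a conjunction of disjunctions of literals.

¬(¬(¬(¬p1 ∨ p5 ∨ p3 ∨ ¬p4) ∨ ¬p2) ∨ p5)
⇔ ¬¬(¬(¬p1 ∨ p5 ∨ p3 ∨ ¬p4) ∨ ¬p2) ∧ ¬p5   (De Morgan)
⇔ (¬(¬p1 ∨ p5 ∨ p3 ∨ ¬p4) ∨ ¬p2) ∧ ¬p5   (double negation)
⇔ ((¬¬p1 ∧ ¬p5 ∧ ¬p3 ∧ ¬¬p4) ∨ ¬p2) ∧ ¬p5   (De Morgan)
⇔ ((p1 ∧ ¬p5 ∧ ¬p3 ∧ ¬¬p4) ∨ ¬p2) ∧ ¬p5   (double negation)
⇔ ((p1 ∧ ¬p5 ∧ ¬p3 ∧ p4) ∨ ¬p2) ∧ ¬p5   (double negation)
⇔ (p1 ∨ ¬p2) ∧ (¬p5 ∨ ¬p2) ∧ (¬p3 ∨ ¬p2) ∧ (p4 ∨ ¬p2) ∧ ¬p5   (distribute ∨ over ∧)
⇔ (p1 ∨ ¬p2) ∧ (¬p3 ∨ ¬p2) ∧ (p4 ∨ ¬p2) ∧ ¬p5   (simplify)

(p1 ∨ ¬p2) ∧ (¬p3 ∨ ¬p2) ∧ (p4 ∨ ¬p2) ∧ ¬p5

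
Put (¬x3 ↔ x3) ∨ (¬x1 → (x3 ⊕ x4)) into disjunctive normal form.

(¬x3 ↔ x3) ∨ (¬x1 → (x3 ⊕ x4))
≡ ((¬x3 → x3) ∧ (x3 → ¬x3)) ∨ (¬x1 → (x3 ⊕ x4))   [eliminate ↔]
≡ ((¬¬x3 ∨ x3) ∧ (x3 → ¬x3)) ∨ (¬x1 → (x3 ⊕ x4))   [eliminate →]
≡ ((¬¬x3 ∨ x3) ∧ (¬x3 ∨ ¬x3)) ∨ (¬x1 → (x3 ⊕ x4))   [eliminate →]
≡ ((¬¬x3 ∨ x3) ∧ (¬x3 ∨ ¬x3)) ∨ ¬¬x1 ∨ (x3 ⊕ x4)   [eliminate →]
≡ ((¬¬x3 ∨ x3) ∧ (¬x3 ∨ ¬x3)) ∨ ¬¬x1 ∨ (x3 ∧ ¬x4) ∨ (¬x3 ∧ x4)   [expand ⊕]
≡ ((x3 ∨ x3) ∧ (¬x3 ∨ ¬x3)) ∨ ¬¬x1 ∨ (x3 ∧ ¬x4) ∨ (¬x3 ∧ x4)   [double negation]
≡ ((x3 ∨ x3) ∧ (¬x3 ∨ ¬x3)) ∨ x1 ∨ (x3 ∧ ¬x4) ∨ (¬x3 ∧ x4)   [double negation]
≡ (x3 ∧ ¬x3) ∨ (x3 ∧ ¬x3) ∨ (x3 ∧ ¬x3) ∨ (x3 ∧ ¬x3) ∨ x1 ∨ (x3 ∧ ¬x4) ∨ (¬x3 ∧ x4)   [distribute ∧ over ∨]
≡ x1 ∨ (x3 ∧ ¬x4) ∨ (¬x3 ∧ x4)   [simplify]

x1 ∨ (x3 ∧ ¬x4) ∨ (¬x3 ∧ x4)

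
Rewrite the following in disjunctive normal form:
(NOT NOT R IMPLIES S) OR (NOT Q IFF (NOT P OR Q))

(NOT NOT R IMPLIES S) OR (NOT Q IFF (NOT P OR Q))
= NOT NOT NOT R OR S OR (NOT Q IFF (NOT P OR Q))   [eliminate IMPLIES]
= NOT NOT NOT R OR S OR ((NOT Q IMPLIES (NOT P OR Q)) AND ((NOT P OR Q) IMPLIES NOT Q))   [eliminate IFF]
= NOT NOT NOT R OR S OR ((NOT NOT Q OR NOT P OR Q) AND ((NOT P OR Q) IMPLIES NOT Q))   [eliminate IMPLIES]
= NOT NOT NOT R OR S OR ((NOT NOT Q OR NOT P OR Q) AND (NOT (NOT P OR Q) OR NOT Q))   [eliminate IMPLIES]
= NOT R OR S OR ((NOT NOT Q OR NOT P OR Q) AND (NOT (NOT P OR Q) OR NOT Q))   [double negation]
= NOT R OR S OR ((Q OR NOT P OR Q) AND (NOT (NOT P OR Q) OR NOT Q))   [double negation]
= NOT R OR S OR ((Q OR NOT P OR Q) AND ((NOT NOT P AND NOT Q) OR NOT Q))   [De Morgan]
= NOT R OR S OR ((Q OR NOT P OR Q) AND ((P AND NOT Q) OR NOT Q))   [double negation]
= NOT R OR S OR (Q AND P AND NOT Q) OR (Q AND NOT Q) OR (NOT P AND P AND NOT Q) OR (NOT P AND NOT Q) OR (Q AND P AND NOT Q) OR (Q AND NOT Q)   [distribute AND over OR]
= NOT R OR S OR (NOT P AND NOT Q)   [simplify]

NOT R OR S OR (NOT P AND NOT Q)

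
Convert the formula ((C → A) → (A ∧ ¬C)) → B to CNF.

((C → A) → (A ∧ ¬C)) → B
⇔ ¬((C → A) → (A ∧ ¬C)) ∨ B   [eliminate →]
⇔ ¬(¬(C → A) ∨ (A ∧ ¬C)) ∨ B   [eliminate →]
⇔ ¬(¬(¬C ∨ A) ∨ (A ∧ ¬C)) ∨ B   [eliminate →]
⇔ (¬¬(¬C ∨ A) ∧ ¬(A ∧ ¬C)) ∨ B   [De Morgan]
⇔ ((¬C ∨ A) ∧ ¬(A ∧ ¬C)) ∨ B   [double negation]
⇔ ((¬C ∨ A) ∧ (¬A ∨ ¬¬C)) ∨ B   [De Morgan]
⇔ ((¬C ∨ A) ∧ (¬A ∨ C)) ∨ B   [double negation]
⇔ (¬C ∨ A ∨ B) ∧ (¬A ∨ C ∨ B)   [distribute ∨ over ∧]

(¬C ∨ A ∨ B) ∧ (¬A ∨ C ∨ B)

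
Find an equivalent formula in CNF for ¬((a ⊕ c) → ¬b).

¬((a ⊕ c) → ¬b)
⇔ ¬(¬(a ⊕ c) ∨ ¬b)   [eliminate →]
⇔ ¬(¬((a ∨ c) ∧ ¬(a ∧ c)) ∨ ¬b)   [expand ⊕]
⇔ ¬¬((a ∨ c) ∧ ¬(a ∧ c)) ∧ ¬¬b   [De Morgan]
⇔ (a ∨ c) ∧ ¬(a ∧ c) ∧ ¬¬b   [double negation]
⇔ (a ∨ c) ∧ (¬a ∨ ¬c) ∧ ¬¬b   [De Morgan]
⇔ (a ∨ c) ∧ (¬a ∨ ¬c) ∧ b   [double negation]

(a ∨ c) ∧ (¬a ∨ ¬c) ∧ b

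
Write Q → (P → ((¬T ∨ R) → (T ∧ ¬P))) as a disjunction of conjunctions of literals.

¬Q ∨ ¬P ∨ (T ∧ ¬R)

Q → (P → ((¬T ∨ R) → (T ∧ ¬P)))
≡ ¬Q ∨ (P → ((¬T ∨ R) → (T ∧ ¬P)))
≡ ¬Q ∨ ¬P ∨ ((¬T ∨ R) → (T ∧ ¬P))
≡ ¬Q ∨ ¬P ∨ ¬(¬T ∨ R) ∨ (T ∧ ¬P)
≡ ¬Q ∨ ¬P ∨ (¬¬T ∧ ¬R) ∨ (T ∧ ¬P)
≡ ¬Q ∨ ¬P ∨ (T ∧ ¬R) ∨ (T ∧ ¬P)
≡ ¬Q ∨ ¬P ∨ (T ∧ ¬R)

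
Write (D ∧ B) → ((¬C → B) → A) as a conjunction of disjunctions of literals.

¬D ∨ ¬B ∨ A

(D ∧ B) → ((¬C → B) → A)
≡ ¬(D ∧ B) ∨ ((¬C → B) → A)   (eliminate →)
≡ ¬(D ∧ B) ∨ ¬(¬C → B) ∨ A   (eliminate →)
≡ ¬(D ∧ B) ∨ ¬(¬¬C ∨ B) ∨ A   (eliminate →)
≡ ¬D ∨ ¬B ∨ ¬(¬¬C ∨ B) ∨ A   (De Morgan)
≡ ¬D ∨ ¬B ∨ (¬¬¬C ∧ ¬B) ∨ A   (De Morgan)
≡ ¬D ∨ ¬B ∨ (¬C ∧ ¬B) ∨ A   (double negation)
≡ (¬D ∨ ¬B ∨ ¬C ∨ A) ∧ (¬D ∨ ¬B ∨ ¬B ∨ A)   (distribute ∨ over ∧)
≡ ¬D ∨ ¬B ∨ A   (simplify)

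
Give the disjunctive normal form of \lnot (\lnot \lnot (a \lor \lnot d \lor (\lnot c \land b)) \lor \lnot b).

\lnot a \land d \land c \land b

\lnot (\lnot \lnot (a \lor \lnot d \lor (\lnot c \land b)) \lor \lnot b)
= \lnot \lnot \lnot (a \lor \lnot d \lor (\lnot c \land b)) \land \lnot \lnot b   [De Morgan]
= \lnot (a \lor \lnot d \lor (\lnot c \land b)) \land \lnot \lnot b   [double negation]
= \lnot a \land \lnot \lnot d \land \lnot (\lnot c \land b) \land \lnot \lnot b   [De Morgan]
= \lnot a \land d \land \lnot (\lnot c \land b) \land \lnot \lnot b   [double negation]
= \lnot a \land d \land (\lnot \lnot c \lor \lnot b) \land \lnot \lnot b   [De Morgan]
= \lnot a \land d \land (c \lor \lnot b) \land \lnot \lnot b   [double negation]
= \lnot a \land d \land (c \lor \lnot b) \land b   [double negation]
= (\lnot a \land d \land c \land b) \lor (\lnot a \land d \land \lnot b \land b)   [distribute \land over \lor]
= \lnot a \land d \land c \land b   [simplify]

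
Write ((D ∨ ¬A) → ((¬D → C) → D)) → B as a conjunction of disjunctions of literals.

((D ∨ ¬A) → ((¬D → C) → D)) → B
≡ ¬((D ∨ ¬A) → ((¬D → C) → D)) ∨ B   — eliminate →
≡ ¬(¬(D ∨ ¬A) ∨ ((¬D → C) → D)) ∨ B   — eliminate →
≡ ¬(¬(D ∨ ¬A) ∨ ¬(¬D → C) ∨ D) ∨ B   — eliminate →
≡ ¬(¬(D ∨ ¬A) ∨ ¬(¬¬D ∨ C) ∨ D) ∨ B   — eliminate →
≡ (¬¬(D ∨ ¬A) ∧ ¬¬(¬¬D ∨ C) ∧ ¬D) ∨ B   — De Morgan
≡ ((D ∨ ¬A) ∧ ¬¬(¬¬D ∨ C) ∧ ¬D) ∨ B   — double negation
≡ ((D ∨ ¬A) ∧ (¬¬D ∨ C) ∧ ¬D) ∨ B   — double negation
≡ ((D ∨ ¬A) ∧ (D ∨ C) ∧ ¬D) ∨ B   — double negation
≡ (D ∨ ¬A ∨ B) ∧ (D ∨ C ∨ B) ∧ (¬D ∨ B)   — distribute ∨ over ∧

(D ∨ ¬A ∨ B) ∧ (D ∨ C ∨ B) ∧ (¬D ∨ B)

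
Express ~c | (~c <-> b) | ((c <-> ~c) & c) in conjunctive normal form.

~c | (~c <-> b) | ((c <-> ~c) & c)
= ~c | ((~c -> b) & (b -> ~c)) | ((c <-> ~c) & c)   (eliminate <->)
= ~c | ((~~c | b) & (b -> ~c)) | ((c <-> ~c) & c)   (eliminate ->)
= ~c | ((~~c | b) & (~b | ~c)) | ((c <-> ~c) & c)   (eliminate ->)
= ~c | ((~~c | b) & (~b | ~c)) | ((c -> ~c) & (~c -> c) & c)   (eliminate <->)
= ~c | ((~~c | b) & (~b | ~c)) | ((~c | ~c) & (~c -> c) & c)   (eliminate ->)
= ~c | ((~~c | b) & (~b | ~c)) | ((~c | ~c) & (~~c | c) & c)   (eliminate ->)
= ~c | ((c | b) & (~b | ~c)) | ((~c | ~c) & (~~c | c) & c)   (double negation)
= ~c | ((c | b) & (~b | ~c)) | ((~c | ~c) & (c | c) & c)   (double negation)
= (~c | c | b | ~c | ~c) & (~c | c | b | c | c) & (~c | c | b | c) & (~c | ~b | ~c | ~c | ~c) & (~c | ~b | ~c | c | c) & (~c | ~b | ~c | c)   (distribute | over &)
= ~c | ~b   (simplify)

~c | ~b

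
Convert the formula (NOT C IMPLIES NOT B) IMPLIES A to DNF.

(NOT C IMPLIES NOT B) IMPLIES A
≡ NOT (NOT C IMPLIES NOT B) OR A   [eliminate IMPLIES]
≡ NOT (NOT NOT C OR NOT B) OR A   [eliminate IMPLIES]
≡ (NOT NOT NOT C AND NOT NOT B) OR A   [De Morgan]
≡ (NOT C AND NOT NOT B) OR A   [double negation]
≡ (NOT C AND B) OR A   [double negation]

(NOT C AND B) OR A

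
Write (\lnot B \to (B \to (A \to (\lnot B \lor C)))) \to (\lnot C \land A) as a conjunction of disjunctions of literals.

A \land \lnot C

(\lnot B \to (B \to (A \to (\lnot B \lor C)))) \to (\lnot C \land A)
⇔ \lnot (\lnot B \to (B \to (A \to (\lnot B \lor C)))) \lor (\lnot C \land A)   [eliminate \to]
⇔ \lnot (\lnot \lnot B \lor (B \to (A \to (\lnot B \lor C)))) \lor (\lnot C \land A)   [eliminate \to]
⇔ \lnot (\lnot \lnot B \lor \lnot B \lor (A \to (\lnot B \lor C))) \lor (\lnot C \land A)   [eliminate \to]
⇔ \lnot (\lnot \lnot B \lor \lnot B \lor \lnot A \lor \lnot B \lor C) \lor (\lnot C \land A)   [eliminate \to]
⇔ (\lnot \lnot \lnot B \land \lnot \lnot B \land \lnot \lnot A \land \lnot \lnot B \land \lnot C) \lor (\lnot C \land A)   [De Morgan]
⇔ (\lnot B \land \lnot \lnot B \land \lnot \lnot A \land \lnot \lnot B \land \lnot C) \lor (\lnot C \land A)   [double negation]
⇔ (\lnot B \land B \land \lnot \lnot A \land \lnot \lnot B \land \lnot C) \lor (\lnot C \land A)   [double negation]
⇔ (\lnot B \land B \land A \land \lnot \lnot B \land \lnot C) \lor (\lnot C \land A)   [double negation]
⇔ (\lnot B \land B \land A \land B \land \lnot C) \lor (\lnot C \land A)   [double negation]
⇔ (\lnot B \lor \lnot C) \land (\lnot B \lor A) \land (B \lor \lnot C) \land (B \lor A) \land (A \lor \lnot C) \land (A \lor A) \land (B \lor \lnot C) \land (B \lor A) \land (\lnot C \lor \lnot C) \land (\lnot C \lor A)   [distribute \lor over \land]
⇔ A \land \lnot C   [simplify]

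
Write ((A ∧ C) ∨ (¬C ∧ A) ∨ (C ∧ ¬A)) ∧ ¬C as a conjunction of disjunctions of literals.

((A ∧ C) ∨ (¬C ∧ A) ∨ (C ∧ ¬A)) ∧ ¬C
≡ (A ∨ ¬C ∨ C) ∧ (A ∨ ¬C ∨ ¬A) ∧ (A ∨ A ∨ C) ∧ (A ∨ A ∨ ¬A) ∧ (C ∨ ¬C ∨ C) ∧ (C ∨ ¬C ∨ ¬A) ∧ (C ∨ A ∨ C) ∧ (C ∨ A ∨ ¬A) ∧ ¬C   — distribute ∨ over ∧
≡ (A ∨ C) ∧ ¬C   — simplify

(A ∨ C) ∧ ¬C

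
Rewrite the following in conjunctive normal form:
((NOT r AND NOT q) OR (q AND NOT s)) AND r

(NOT r OR q) AND (NOT r OR NOT s) AND (NOT q OR NOT s) AND r

((NOT r AND NOT q) OR (q AND NOT s)) AND r
≡ (NOT r OR q) AND (NOT r OR NOT s) AND (NOT q OR q) AND (NOT q OR NOT s) AND r
≡ (NOT r OR q) AND (NOT r OR NOT s) AND (NOT q OR NOT s) AND r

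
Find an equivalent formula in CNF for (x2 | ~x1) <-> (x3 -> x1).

(x1 | ~x3) & (~x1 | x2)

(x2 | ~x1) <-> (x3 -> x1)
= ((x2 | ~x1) -> (x3 -> x1)) & ((x3 -> x1) -> (x2 | ~x1))   — eliminate <->
= (~(x2 | ~x1) | (x3 -> x1)) & ((x3 -> x1) -> (x2 | ~x1))   — eliminate ->
= (~(x2 | ~x1) | ~x3 | x1) & ((x3 -> x1) -> (x2 | ~x1))   — eliminate ->
= (~(x2 | ~x1) | ~x3 | x1) & (~(x3 -> x1) | x2 | ~x1)   — eliminate ->
= (~(x2 | ~x1) | ~x3 | x1) & (~(~x3 | x1) | x2 | ~x1)   — eliminate ->
= ((~x2 & ~~x1) | ~x3 | x1) & (~(~x3 | x1) | x2 | ~x1)   — De Morgan
= ((~x2 & x1) | ~x3 | x1) & (~(~x3 | x1) | x2 | ~x1)   — double negation
= ((~x2 & x1) | ~x3 | x1) & ((~~x3 & ~x1) | x2 | ~x1)   — De Morgan
= ((~x2 & x1) | ~x3 | x1) & ((x3 & ~x1) | x2 | ~x1)   — double negation
= (~x2 | ~x3 | x1) & (x1 | ~x3 | x1) & (x3 | x2 | ~x1) & (~x1 | x2 | ~x1)   — distribute | over &
= (x1 | ~x3) & (~x1 | x2)   — simplify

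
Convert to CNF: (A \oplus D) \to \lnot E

(A \oplus D) \to \lnot E
= \lnot (A \oplus D) \lor \lnot E   — eliminate \to
= \lnot ((A \lor D) \land \lnot (A \land D)) \lor \lnot E   — expand \oplus
= \lnot (A \lor D) \lor \lnot \lnot (A \land D) \lor \lnot E   — De Morgan
= (\lnot A \land \lnot D) \lor \lnot \lnot (A \land D) \lor \lnot E   — De Morgan
= (\lnot A \land \lnot D) \lor (A \land D) \lor \lnot E   — double negation
= (\lnot A \lor A \lor \lnot E) \land (\lnot A \lor D \lor \lnot E) \land (\lnot D \lor A \lor \lnot E) \land (\lnot D \lor D \lor \lnot E)   — distribute \lor over \land
= (\lnot A \lor D \lor \lnot E) \land (\lnot D \lor A \lor \lnot E)   — simplify

(\lnot A \lor D \lor \lnot E) \land (\lnot D \lor A \lor \lnot E)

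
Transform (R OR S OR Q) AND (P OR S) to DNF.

(R OR S OR Q) AND (P OR S)
⇔ (R AND P) OR (R AND S) OR (S AND P) OR (S AND S) OR (Q AND P) OR (Q AND S)   (distribute AND over OR)
⇔ (R AND P) OR S OR (Q AND P)   (simplify)

(R AND P) OR S OR (Q AND P)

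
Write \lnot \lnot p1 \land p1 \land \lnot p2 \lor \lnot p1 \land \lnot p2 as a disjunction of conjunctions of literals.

\lnot \lnot p1 \land p1 \land \lnot p2 \lor \lnot p1 \land \lnot p2
≡ p1 \land p1 \land \lnot p2 \lor \lnot p1 \land \lnot p2   [double negation]
≡ p1 \land \lnot p2 \lor \lnot p1 \land \lnot p2   [simplify]

p1 \land \lnot p2 \lor \lnot p1 \land \lnot p2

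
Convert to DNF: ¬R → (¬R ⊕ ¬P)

R ∨ (¬R ∧ P)

¬R → (¬R ⊕ ¬P)
≡ ¬¬R ∨ (¬R ⊕ ¬P)   — eliminate →
≡ ¬¬R ∨ (¬R ∧ ¬¬P) ∨ (¬¬R ∧ ¬P)   — expand ⊕
≡ R ∨ (¬R ∧ ¬¬P) ∨ (¬¬R ∧ ¬P)   — double negation
≡ R ∨ (¬R ∧ P) ∨ (¬¬R ∧ ¬P)   — double negation
≡ R ∨ (¬R ∧ P) ∨ (R ∧ ¬P)   — double negation
≡ R ∨ (¬R ∧ P)   — simplify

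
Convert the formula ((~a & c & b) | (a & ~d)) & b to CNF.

((~a & c & b) | (a & ~d)) & b
= (~a | a) & (~a | ~d) & (c | a) & (c | ~d) & (b | a) & (b | ~d) & b   [distribute | over &]
= (~a | ~d) & (c | a) & (c | ~d) & b   [simplify]

(~a | ~d) & (c | a) & (c | ~d) & b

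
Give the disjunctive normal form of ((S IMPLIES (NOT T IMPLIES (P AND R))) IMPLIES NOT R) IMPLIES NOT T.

((S IMPLIES (NOT T IMPLIES (P AND R))) IMPLIES NOT R) IMPLIES NOT T
= NOT ((S IMPLIES (NOT T IMPLIES (P AND R))) IMPLIES NOT R) OR NOT T   [eliminate IMPLIES]
= NOT (NOT (S IMPLIES (NOT T IMPLIES (P AND R))) OR NOT R) OR NOT T   [eliminate IMPLIES]
= NOT (NOT (NOT S OR (NOT T IMPLIES (P AND R))) OR NOT R) OR NOT T   [eliminate IMPLIES]
= NOT (NOT (NOT S OR NOT NOT T OR (P AND R)) OR NOT R) OR NOT T   [eliminate IMPLIES]
= (NOT NOT (NOT S OR NOT NOT T OR (P AND R)) AND NOT NOT R) OR NOT T   [De Morgan]
= ((NOT S OR NOT NOT T OR (P AND R)) AND NOT NOT R) OR NOT T   [double negation]
= ((NOT S OR T OR (P AND R)) AND NOT NOT R) OR NOT T   [double negation]
= ((NOT S OR T OR (P AND R)) AND R) OR NOT T   [double negation]
= (NOT S AND R) OR (T AND R) OR (P AND R AND R) OR NOT T   [distribute AND over OR]
= (NOT S AND R) OR (T AND R) OR (P AND R) OR NOT T   [simplify]

(NOT S AND R) OR (T AND R) OR (P AND R) OR NOT T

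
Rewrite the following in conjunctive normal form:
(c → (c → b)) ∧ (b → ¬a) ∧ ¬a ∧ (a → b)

(¬c ∨ b) ∧ ¬a

(c → (c → b)) ∧ (b → ¬a) ∧ ¬a ∧ (a → b)
≡ (¬c ∨ (c → b)) ∧ (b → ¬a) ∧ ¬a ∧ (a → b)   — eliminate →
≡ (¬c ∨ ¬c ∨ b) ∧ (b → ¬a) ∧ ¬a ∧ (a → b)   — eliminate →
≡ (¬c ∨ ¬c ∨ b) ∧ (¬b ∨ ¬a) ∧ ¬a ∧ (a → b)   — eliminate →
≡ (¬c ∨ ¬c ∨ b) ∧ (¬b ∨ ¬a) ∧ ¬a ∧ (¬a ∨ b)   — eliminate →
≡ (¬c ∨ b) ∧ ¬a   — simplify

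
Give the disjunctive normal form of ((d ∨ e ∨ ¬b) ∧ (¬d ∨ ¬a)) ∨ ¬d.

((d ∨ e ∨ ¬b) ∧ (¬d ∨ ¬a)) ∨ ¬d
≡ (d ∧ ¬d) ∨ (d ∧ ¬a) ∨ (e ∧ ¬d) ∨ (e ∧ ¬a) ∨ (¬b ∧ ¬d) ∨ (¬b ∧ ¬a) ∨ ¬d   (distribute ∧ over ∨)
≡ (d ∧ ¬a) ∨ (e ∧ ¬a) ∨ (¬b ∧ ¬a) ∨ ¬d   (simplify)

(d ∧ ¬a) ∨ (e ∧ ¬a) ∨ (¬b ∧ ¬a) ∨ ¬d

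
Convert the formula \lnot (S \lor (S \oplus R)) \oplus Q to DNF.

(\lnot S \land \lnot R \land \lnot Q) \lor (S \land Q) \lor (\lnot S \land R \land Q)

\lnot (S \lor (S \oplus R)) \oplus Q
≡ (\lnot (S \lor (S \oplus R)) \land \lnot Q) \lor (\lnot \lnot (S \lor (S \oplus R)) \land Q)   [expand \oplus]
≡ (\lnot (S \lor (S \land \lnot R) \lor (\lnot S \land R)) \land \lnot Q) \lor (\lnot \lnot (S \lor (S \oplus R)) \land Q)   [expand \oplus]
≡ (\lnot (S \lor (S \land \lnot R) \lor (\lnot S \land R)) \land \lnot Q) \lor (\lnot \lnot (S \lor (S \land \lnot R) \lor (\lnot S \land R)) \land Q)   [expand \oplus]
≡ (\lnot S \land \lnot (S \land \lnot R) \land \lnot (\lnot S \land R) \land \lnot Q) \lor (\lnot \lnot (S \lor (S \land \lnot R) \lor (\lnot S \land R)) \land Q)   [De Morgan]
≡ (\lnot S \land (\lnot S \lor \lnot \lnot R) \land \lnot (\lnot S \land R) \land \lnot Q) \lor (\lnot \lnot (S \lor (S \land \lnot R) \lor (\lnot S \land R)) \land Q)   [De Morgan]
≡ (\lnot S \land (\lnot S \lor R) \land \lnot (\lnot S \land R) \land \lnot Q) \lor (\lnot \lnot (S \lor (S \land \lnot R) \lor (\lnot S \land R)) \land Q)   [double negation]
≡ (\lnot S \land (\lnot S \lor R) \land (\lnot \lnot S \lor \lnot R) \land \lnot Q) \lor (\lnot \lnot (S \lor (S \land \lnot R) \lor (\lnot S \land R)) \land Q)   [De Morgan]
≡ (\lnot S \land (\lnot S \lor R) \land (S \lor \lnot R) \land \lnot Q) \lor (\lnot \lnot (S \lor (S \land \lnot R) \lor (\lnot S \land R)) \land Q)   [double negation]
≡ (\lnot S \land (\lnot S \lor R) \land (S \lor \lnot R) \land \lnot Q) \lor ((S \lor (S \land \lnot R) \lor (\lnot S \land R)) \land Q)   [double negation]
≡ (\lnot S \land \lnot S \land S \land \lnot Q) \lor (\lnot S \land \lnot S \land \lnot R \land \lnot Q) \lor (\lnot S \land R \land S \land \lnot Q) \lor (\lnot S \land R \land \lnot R \land \lnot Q) \lor (S \land Q) \lor (S \land \lnot R \land Q) \lor (\lnot S \land R \land Q)   [distribute \land over \lor]
≡ (\lnot S \land \lnot R \land \lnot Q) \lor (S \land Q) \lor (\lnot S \land R \land Q)   [simplify]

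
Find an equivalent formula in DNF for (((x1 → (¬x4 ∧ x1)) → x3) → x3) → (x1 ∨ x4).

(((x1 → (¬x4 ∧ x1)) → x3) → x3) → (x1 ∨ x4)
≡ ¬(((x1 → (¬x4 ∧ x1)) → x3) → x3) ∨ x1 ∨ x4   (eliminate →)
≡ ¬(¬((x1 → (¬x4 ∧ x1)) → x3) ∨ x3) ∨ x1 ∨ x4   (eliminate →)
≡ ¬(¬(¬(x1 → (¬x4 ∧ x1)) ∨ x3) ∨ x3) ∨ x1 ∨ x4   (eliminate →)
≡ ¬(¬(¬(¬x1 ∨ (¬x4 ∧ x1)) ∨ x3) ∨ x3) ∨ x1 ∨ x4   (eliminate →)
≡ (¬¬(¬(¬x1 ∨ (¬x4 ∧ x1)) ∨ x3) ∧ ¬x3) ∨ x1 ∨ x4   (De Morgan)
≡ ((¬(¬x1 ∨ (¬x4 ∧ x1)) ∨ x3) ∧ ¬x3) ∨ x1 ∨ x4   (double negation)
≡ (((¬¬x1 ∧ ¬(¬x4 ∧ x1)) ∨ x3) ∧ ¬x3) ∨ x1 ∨ x4   (De Morgan)
≡ (((x1 ∧ ¬(¬x4 ∧ x1)) ∨ x3) ∧ ¬x3) ∨ x1 ∨ x4   (double negation)
≡ (((x1 ∧ (¬¬x4 ∨ ¬x1)) ∨ x3) ∧ ¬x3) ∨ x1 ∨ x4   (De Morgan)
≡ (((x1 ∧ (x4 ∨ ¬x1)) ∨ x3) ∧ ¬x3) ∨ x1 ∨ x4   (double negation)
≡ (x1 ∧ x4 ∧ ¬x3) ∨ (x1 ∧ ¬x1 ∧ ¬x3) ∨ (x3 ∧ ¬x3) ∨ x1 ∨ x4   (distribute ∧ over ∨)
≡ x1 ∨ x4   (simplify)

x1 ∨ x4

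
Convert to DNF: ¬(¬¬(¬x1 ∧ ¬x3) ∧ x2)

x1 ∨ x3 ∨ ¬x2

¬(¬¬(¬x1 ∧ ¬x3) ∧ x2)
≡ ¬¬¬(¬x1 ∧ ¬x3) ∨ ¬x2   [De Morgan]
≡ ¬(¬x1 ∧ ¬x3) ∨ ¬x2   [double negation]
≡ ¬¬x1 ∨ ¬¬x3 ∨ ¬x2   [De Morgan]
≡ x1 ∨ ¬¬x3 ∨ ¬x2   [double negation]
≡ x1 ∨ x3 ∨ ¬x2   [double negation]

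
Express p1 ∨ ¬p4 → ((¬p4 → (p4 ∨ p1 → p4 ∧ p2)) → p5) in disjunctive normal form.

¬p1 ∧ p4 ∨ ¬p4 ∧ p1 ∨ p5

p1 ∨ ¬p4 → ((¬p4 → (p4 ∨ p1 → p4 ∧ p2)) → p5)
≡ ¬(p1 ∨ ¬p4) ∨ ((¬p4 → (p4 ∨ p1 → p4 ∧ p2)) → p5)
≡ ¬(p1 ∨ ¬p4) ∨ ¬(¬p4 → (p4 ∨ p1 → p4 ∧ p2)) ∨ p5
≡ ¬(p1 ∨ ¬p4) ∨ ¬(¬¬p4 ∨ (p4 ∨ p1 → p4 ∧ p2)) ∨ p5
≡ ¬(p1 ∨ ¬p4) ∨ ¬(¬¬p4 ∨ ¬(p4 ∨ p1) ∨ p4 ∧ p2) ∨ p5
≡ ¬p1 ∧ ¬¬p4 ∨ ¬(¬¬p4 ∨ ¬(p4 ∨ p1) ∨ p4 ∧ p2) ∨ p5
≡ ¬p1 ∧ p4 ∨ ¬(¬¬p4 ∨ ¬(p4 ∨ p1) ∨ p4 ∧ p2) ∨ p5
≡ ¬p1 ∧ p4 ∨ ¬¬¬p4 ∧ ¬¬(p4 ∨ p1) ∧ ¬(p4 ∧ p2) ∨ p5
≡ ¬p1 ∧ p4 ∨ ¬p4 ∧ ¬¬(p4 ∨ p1) ∧ ¬(p4 ∧ p2) ∨ p5
≡ ¬p1 ∧ p4 ∨ ¬p4 ∧ (p4 ∨ p1) ∧ ¬(p4 ∧ p2) ∨ p5
≡ ¬p1 ∧ p4 ∨ ¬p4 ∧ (p4 ∨ p1) ∧ (¬p4 ∨ ¬p2) ∨ p5
≡ ¬p1 ∧ p4 ∨ ¬p4 ∧ p4 ∧ ¬p4 ∨ ¬p4 ∧ p4 ∧ ¬p2 ∨ ¬p4 ∧ p1 ∧ ¬p4 ∨ ¬p4 ∧ p1 ∧ ¬p2 ∨ p5
≡ ¬p1 ∧ p4 ∨ ¬p4 ∧ p1 ∨ p5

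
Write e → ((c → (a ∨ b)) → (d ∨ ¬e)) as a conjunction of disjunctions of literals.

e → ((c → (a ∨ b)) → (d ∨ ¬e))
⇔ ¬e ∨ ((c → (a ∨ b)) → (d ∨ ¬e))   [eliminate →]
⇔ ¬e ∨ ¬(c → (a ∨ b)) ∨ d ∨ ¬e   [eliminate →]
⇔ ¬e ∨ ¬(¬c ∨ a ∨ b) ∨ d ∨ ¬e   [eliminate →]
⇔ ¬e ∨ (¬¬c ∧ ¬a ∧ ¬b) ∨ d ∨ ¬e   [De Morgan]
⇔ ¬e ∨ (c ∧ ¬a ∧ ¬b) ∨ d ∨ ¬e   [double negation]
⇔ (¬e ∨ c ∨ d ∨ ¬e) ∧ (¬e ∨ ¬a ∨ d ∨ ¬e) ∧ (¬e ∨ ¬b ∨ d ∨ ¬e)   [distribute ∨ over ∧]
⇔ (¬e ∨ c ∨ d) ∧ (¬e ∨ ¬a ∨ d) ∧ (¬e ∨ ¬b ∨ d)   [simplify]

(¬e ∨ c ∨ d) ∧ (¬e ∨ ¬a ∨ d) ∧ (¬e ∨ ¬b ∨ d)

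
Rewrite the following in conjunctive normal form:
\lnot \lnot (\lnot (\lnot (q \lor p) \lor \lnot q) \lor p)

\lnot \lnot (\lnot (\lnot (q \lor p) \lor \lnot q) \lor p)
≡ \lnot (\lnot (q \lor p) \lor \lnot q) \lor p   [double negation]
≡ (\lnot \lnot (q \lor p) \land \lnot \lnot q) \lor p   [De Morgan]
≡ ((q \lor p) \land \lnot \lnot q) \lor p   [double negation]
≡ ((q \lor p) \land q) \lor p   [double negation]
≡ (q \lor p \lor p) \land (q \lor p)   [distribute \lor over \land]
≡ q \lor p   [simplify]

q \lor p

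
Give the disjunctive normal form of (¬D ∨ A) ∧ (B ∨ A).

(¬D ∨ A) ∧ (B ∨ A)
≡ (¬D ∧ B) ∨ (¬D ∧ A) ∨ (A ∧ B) ∨ (A ∧ A)   (distribute ∧ over ∨)
≡ (¬D ∧ B) ∨ A   (simplify)

(¬D ∧ B) ∨ A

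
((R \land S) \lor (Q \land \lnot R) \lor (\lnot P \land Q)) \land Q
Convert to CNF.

((R \land S) \lor (Q \land \lnot R) \lor (\lnot P \land Q)) \land Q
= (R \lor Q \lor \lnot P) \land (R \lor Q \lor Q) \land (R \lor \lnot R \lor \lnot P) \land (R \lor \lnot R \lor Q) \land (S \lor Q \lor \lnot P) \land (S \lor Q \lor Q) \land (S \lor \lnot R \lor \lnot P) \land (S \lor \lnot R \lor Q) \land Q   (distribute \lor over \land)
= (S \lor \lnot R \lor \lnot P) \land Q   (simplify)

(S \lor \lnot R \lor \lnot P) \land Q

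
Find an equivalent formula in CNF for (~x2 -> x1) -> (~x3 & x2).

(~x2 -> x1) -> (~x3 & x2)
≡ ~(~x2 -> x1) | (~x3 & x2)   [eliminate ->]
≡ ~(~~x2 | x1) | (~x3 & x2)   [eliminate ->]
≡ (~~~x2 & ~x1) | (~x3 & x2)   [De Morgan]
≡ (~x2 & ~x1) | (~x3 & x2)   [double negation]
≡ (~x2 | ~x3) & (~x2 | x2) & (~x1 | ~x3) & (~x1 | x2)   [distribute | over &]
≡ (~x2 | ~x3) & (~x1 | ~x3) & (~x1 | x2)   [simplify]

(~x2 | ~x3) & (~x1 | ~x3) & (~x1 | x2)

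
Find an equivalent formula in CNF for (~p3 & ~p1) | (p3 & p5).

(~p3 | p5) & (~p1 | p3) & (~p1 | p5)

(~p3 & ~p1) | (p3 & p5)
≡ (~p3 | p3) & (~p3 | p5) & (~p1 | p3) & (~p1 | p5)   [distribute | over &]
≡ (~p3 | p5) & (~p1 | p3) & (~p1 | p5)   [simplify]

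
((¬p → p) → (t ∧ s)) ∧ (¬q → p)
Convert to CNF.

((¬p → p) → (t ∧ s)) ∧ (¬q → p)
≡ (¬(¬p → p) ∨ (t ∧ s)) ∧ (¬q → p)   (eliminate →)
≡ (¬(¬¬p ∨ p) ∨ (t ∧ s)) ∧ (¬q → p)   (eliminate →)
≡ (¬(¬¬p ∨ p) ∨ (t ∧ s)) ∧ (¬¬q ∨ p)   (eliminate →)
≡ ((¬¬¬p ∧ ¬p) ∨ (t ∧ s)) ∧ (¬¬q ∨ p)   (De Morgan)
≡ ((¬p ∧ ¬p) ∨ (t ∧ s)) ∧ (¬¬q ∨ p)   (double negation)
≡ ((¬p ∧ ¬p) ∨ (t ∧ s)) ∧ (q ∨ p)   (double negation)
≡ (¬p ∨ t) ∧ (¬p ∨ s) ∧ (¬p ∨ t) ∧ (¬p ∨ s) ∧ (q ∨ p)   (distribute ∨ over ∧)
≡ (¬p ∨ t) ∧ (¬p ∨ s) ∧ (q ∨ p)   (simplify)

(¬p ∨ t) ∧ (¬p ∨ s) ∧ (q ∨ p)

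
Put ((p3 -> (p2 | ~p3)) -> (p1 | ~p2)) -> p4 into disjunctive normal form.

(p2 & ~p1) | p4

((p3 -> (p2 | ~p3)) -> (p1 | ~p2)) -> p4
≡ ~((p3 -> (p2 | ~p3)) -> (p1 | ~p2)) | p4   [eliminate ->]
≡ ~(~(p3 -> (p2 | ~p3)) | p1 | ~p2) | p4   [eliminate ->]
≡ ~(~(~p3 | p2 | ~p3) | p1 | ~p2) | p4   [eliminate ->]
≡ (~~(~p3 | p2 | ~p3) & ~p1 & ~~p2) | p4   [De Morgan]
≡ ((~p3 | p2 | ~p3) & ~p1 & ~~p2) | p4   [double negation]
≡ ((~p3 | p2 | ~p3) & ~p1 & p2) | p4   [double negation]
≡ (~p3 & ~p1 & p2) | (p2 & ~p1 & p2) | (~p3 & ~p1 & p2) | p4   [distribute & over |]
≡ (p2 & ~p1) | p4   [simplify]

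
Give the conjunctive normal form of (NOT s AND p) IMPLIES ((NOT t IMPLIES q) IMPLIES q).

(NOT s AND p) IMPLIES ((NOT t IMPLIES q) IMPLIES q)
≡ NOT (NOT s AND p) OR ((NOT t IMPLIES q) IMPLIES q)   — eliminate IMPLIES
≡ NOT (NOT s AND p) OR NOT (NOT t IMPLIES q) OR q   — eliminate IMPLIES
≡ NOT (NOT s AND p) OR NOT (NOT NOT t OR q) OR q   — eliminate IMPLIES
≡ NOT NOT s OR NOT p OR NOT (NOT NOT t OR q) OR q   — De Morgan
≡ s OR NOT p OR NOT (NOT NOT t OR q) OR q   — double negation
≡ s OR NOT p OR (NOT NOT NOT t AND NOT q) OR q   — De Morgan
≡ s OR NOT p OR (NOT t AND NOT q) OR q   — double negation
≡ (s OR NOT p OR NOT t OR q) AND (s OR NOT p OR NOT q OR q)   — distribute OR over AND
≡ s OR NOT p OR NOT t OR q   — simplify

s OR NOT p OR NOT t OR q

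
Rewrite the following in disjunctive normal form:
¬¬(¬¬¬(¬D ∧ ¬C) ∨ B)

D ∨ C ∨ B

¬¬(¬¬¬(¬D ∧ ¬C) ∨ B)
≡ ¬¬¬(¬D ∧ ¬C) ∨ B   [double negation]
≡ ¬(¬D ∧ ¬C) ∨ B   [double negation]
≡ ¬¬D ∨ ¬¬C ∨ B   [De Morgan]
≡ D ∨ ¬¬C ∨ B   [double negation]
≡ D ∨ C ∨ B   [double negation]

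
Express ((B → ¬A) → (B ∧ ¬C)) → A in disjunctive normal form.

((B → ¬A) → (B ∧ ¬C)) → A
⇔ ¬((B → ¬A) → (B ∧ ¬C)) ∨ A   [eliminate →]
⇔ ¬(¬(B → ¬A) ∨ (B ∧ ¬C)) ∨ A   [eliminate →]
⇔ ¬(¬(¬B ∨ ¬A) ∨ (B ∧ ¬C)) ∨ A   [eliminate →]
⇔ (¬¬(¬B ∨ ¬A) ∧ ¬(B ∧ ¬C)) ∨ A   [De Morgan]
⇔ ((¬B ∨ ¬A) ∧ ¬(B ∧ ¬C)) ∨ A   [double negation]
⇔ ((¬B ∨ ¬A) ∧ (¬B ∨ ¬¬C)) ∨ A   [De Morgan]
⇔ ((¬B ∨ ¬A) ∧ (¬B ∨ C)) ∨ A   [double negation]
⇔ (¬B ∧ ¬B) ∨ (¬B ∧ C) ∨ (¬A ∧ ¬B) ∨ (¬A ∧ C) ∨ A   [distribute ∧ over ∨]
⇔ ¬B ∨ (¬A ∧ C) ∨ A   [simplify]

¬B ∨ (¬A ∧ C) ∨ A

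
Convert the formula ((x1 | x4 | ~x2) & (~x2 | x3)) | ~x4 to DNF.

((x1 | x4 | ~x2) & (~x2 | x3)) | ~x4
⇔ (x1 & ~x2) | (x1 & x3) | (x4 & ~x2) | (x4 & x3) | (~x2 & ~x2) | (~x2 & x3) | ~x4   — distribute & over |
⇔ (x1 & x3) | (x4 & x3) | ~x2 | ~x4   — simplify

(x1 & x3) | (x4 & x3) | ~x2 | ~x4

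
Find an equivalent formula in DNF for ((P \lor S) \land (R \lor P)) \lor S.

P \lor S

((P \lor S) \land (R \lor P)) \lor S
⇔ (P \land R) \lor (P \land P) \lor (S \land R) \lor (S \land P) \lor S   — distribute \land over \lor
⇔ P \lor S   — simplify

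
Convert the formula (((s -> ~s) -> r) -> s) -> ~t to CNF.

(((s -> ~s) -> r) -> s) -> ~t
≡ ~(((s -> ~s) -> r) -> s) | ~t   — eliminate ->
≡ ~(~((s -> ~s) -> r) | s) | ~t   — eliminate ->
≡ ~(~(~(s -> ~s) | r) | s) | ~t   — eliminate ->
≡ ~(~(~(~s | ~s) | r) | s) | ~t   — eliminate ->
≡ (~~(~(~s | ~s) | r) & ~s) | ~t   — De Morgan
≡ ((~(~s | ~s) | r) & ~s) | ~t   — double negation
≡ (((~~s & ~~s) | r) & ~s) | ~t   — De Morgan
≡ (((s & ~~s) | r) & ~s) | ~t   — double negation
≡ (((s & s) | r) & ~s) | ~t   — double negation
≡ (s | r | ~t) & (s | r | ~t) & (~s | ~t)   — distribute | over &
≡ (s | r | ~t) & (~s | ~t)   — simplify

(s | r | ~t) & (~s | ~t)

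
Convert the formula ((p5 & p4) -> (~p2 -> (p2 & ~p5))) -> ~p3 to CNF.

(p5 | ~p3) & (p4 | ~p3) & (~p2 | ~p3)

((p5 & p4) -> (~p2 -> (p2 & ~p5))) -> ~p3
≡ ~((p5 & p4) -> (~p2 -> (p2 & ~p5))) | ~p3   [eliminate ->]
≡ ~(~(p5 & p4) | (~p2 -> (p2 & ~p5))) | ~p3   [eliminate ->]
≡ ~(~(p5 & p4) | ~~p2 | (p2 & ~p5)) | ~p3   [eliminate ->]
≡ (~~(p5 & p4) & ~~~p2 & ~(p2 & ~p5)) | ~p3   [De Morgan]
≡ (p5 & p4 & ~~~p2 & ~(p2 & ~p5)) | ~p3   [double negation]
≡ (p5 & p4 & ~p2 & ~(p2 & ~p5)) | ~p3   [double negation]
≡ (p5 & p4 & ~p2 & (~p2 | ~~p5)) | ~p3   [De Morgan]
≡ (p5 & p4 & ~p2 & (~p2 | p5)) | ~p3   [double negation]
≡ (p5 | ~p3) & (p4 | ~p3) & (~p2 | ~p3) & (~p2 | p5 | ~p3)   [distribute | over &]
≡ (p5 | ~p3) & (p4 | ~p3) & (~p2 | ~p3)   [simplify]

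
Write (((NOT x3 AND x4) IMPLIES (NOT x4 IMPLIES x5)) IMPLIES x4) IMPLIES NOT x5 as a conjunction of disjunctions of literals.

(((NOT x3 AND x4) IMPLIES (NOT x4 IMPLIES x5)) IMPLIES x4) IMPLIES NOT x5
≡ NOT (((NOT x3 AND x4) IMPLIES (NOT x4 IMPLIES x5)) IMPLIES x4) OR NOT x5   (eliminate IMPLIES)
≡ NOT (NOT ((NOT x3 AND x4) IMPLIES (NOT x4 IMPLIES x5)) OR x4) OR NOT x5   (eliminate IMPLIES)
≡ NOT (NOT (NOT (NOT x3 AND x4) OR (NOT x4 IMPLIES x5)) OR x4) OR NOT x5   (eliminate IMPLIES)
≡ NOT (NOT (NOT (NOT x3 AND x4) OR NOT NOT x4 OR x5) OR x4) OR NOT x5   (eliminate IMPLIES)
≡ (NOT NOT (NOT (NOT x3 AND x4) OR NOT NOT x4 OR x5) AND NOT x4) OR NOT x5   (De Morgan)
≡ ((NOT (NOT x3 AND x4) OR NOT NOT x4 OR x5) AND NOT x4) OR NOT x5   (double negation)
≡ ((NOT NOT x3 OR NOT x4 OR NOT NOT x4 OR x5) AND NOT x4) OR NOT x5   (De Morgan)
≡ ((x3 OR NOT x4 OR NOT NOT x4 OR x5) AND NOT x4) OR NOT x5   (double negation)
≡ ((x3 OR NOT x4 OR x4 OR x5) AND NOT x4) OR NOT x5   (double negation)
≡ (x3 OR NOT x4 OR x4 OR x5 OR NOT x5) AND (NOT x4 OR NOT x5)   (distribute OR over AND)
≡ NOT x4 OR NOT x5   (simplify)

NOT x4 OR NOT x5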